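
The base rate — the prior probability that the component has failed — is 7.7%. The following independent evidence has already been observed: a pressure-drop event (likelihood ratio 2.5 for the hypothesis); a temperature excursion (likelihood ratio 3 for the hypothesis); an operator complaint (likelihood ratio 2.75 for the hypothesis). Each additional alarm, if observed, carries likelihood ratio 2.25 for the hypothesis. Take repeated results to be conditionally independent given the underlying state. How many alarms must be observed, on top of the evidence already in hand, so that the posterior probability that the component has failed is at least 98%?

Prior odds = 0.077/0.923 = 77/923.
Combined Bayes factor of the evidence already in hand = 2.5 × 3 × 2.75 = 20.625.
Odds after that evidence = (77/923) × 20.625 = 12705/7384.
Target odds = 0.98/0.02 = 49.
Need 2.25ⁿ ≥ 49 ÷ (12705/7384) = 51688/1815.
2.25⁴ = 25.62890625 falls short of 51688/1815 but 2.25⁵ = 59049/1024 reaches it, so n = 5.

5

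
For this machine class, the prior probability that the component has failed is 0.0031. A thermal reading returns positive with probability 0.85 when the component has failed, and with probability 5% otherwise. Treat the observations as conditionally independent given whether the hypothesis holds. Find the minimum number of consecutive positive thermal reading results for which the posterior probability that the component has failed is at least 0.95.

Prior odds = 0.0031/0.9969 = 31/9969.
Likelihood ratio of a positive result = 0.85/0.05 = 17.
Target posterior odds = 0.95/0.05 = 19.
Require 17ⁿ ≥ 19 ÷ (31/9969) = 189411/31.
17³ = 4913 falls short of 189411/31 but 17⁴ = 83521 reaches it, so n = 4.

4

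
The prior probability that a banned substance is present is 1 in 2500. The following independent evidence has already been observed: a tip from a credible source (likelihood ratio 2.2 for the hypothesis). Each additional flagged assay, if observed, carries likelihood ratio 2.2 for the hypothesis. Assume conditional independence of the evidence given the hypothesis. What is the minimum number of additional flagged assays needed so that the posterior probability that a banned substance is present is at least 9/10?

12

Prior odds = 0.0004/0.9996 = 1/2499.
Bayes factor of the evidence already in hand = 2.2.
Odds after that evidence = (1/2499) × 2.2 = 11/12495.
Target odds = 0.9/0.1 = 9.
Need 2.2ⁿ ≥ 9 ÷ (11/12495) = 112455/11.
2.2¹¹ ≈5843.18 falls short of 112455/11 but 2.2¹² ≈12855 reaches it, so n = 12.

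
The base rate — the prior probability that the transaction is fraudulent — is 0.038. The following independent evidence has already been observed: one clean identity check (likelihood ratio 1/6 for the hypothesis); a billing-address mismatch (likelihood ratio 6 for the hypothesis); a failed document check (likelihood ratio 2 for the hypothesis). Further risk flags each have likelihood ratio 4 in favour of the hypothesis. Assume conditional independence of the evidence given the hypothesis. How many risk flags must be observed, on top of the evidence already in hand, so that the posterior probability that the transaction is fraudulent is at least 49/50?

5

Prior odds = 0.038/0.962 = 19/481.
Combined Bayes factor of the evidence already in hand = (1/6) × 6 × 2 = 2.
Odds after that evidence = (19/481) × 2 = 38/481.
Target odds = 0.98/0.02 = 49.
Need 4ⁿ ≥ 49 ÷ (38/481) = 23569/38.
4⁴ = 256 falls short of 23569/38 but 4⁵ = 1024 reaches it, so n = 5.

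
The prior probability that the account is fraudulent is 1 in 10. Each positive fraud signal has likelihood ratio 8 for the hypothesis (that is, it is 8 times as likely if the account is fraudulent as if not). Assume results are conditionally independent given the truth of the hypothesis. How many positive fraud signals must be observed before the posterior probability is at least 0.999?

Prior odds = 0.1/0.9 = 1/9.
Likelihood ratio per positive fraud signal = 8.
Target posterior odds = 0.999/0.001 = 999.
Require 8ⁿ ≥ 999 ÷ (1/9) = 8991.
8⁴ = 4096 falls short of 8991 but 8⁵ = 32768 reaches it, so n = 5.

5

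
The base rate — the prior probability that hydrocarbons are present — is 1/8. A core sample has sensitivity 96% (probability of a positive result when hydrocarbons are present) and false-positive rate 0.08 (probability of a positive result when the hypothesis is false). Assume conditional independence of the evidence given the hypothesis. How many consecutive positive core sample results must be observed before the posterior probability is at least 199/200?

Prior odds = 0.125/0.875 = 1/7.
Likelihood ratio of a positive result = 0.96/0.08 = 12.
Target posterior odds = 0.995/0.005 = 199.
Require 12ⁿ ≥ 199 ÷ (1/7) = 1393.
12² = 144 falls short of 1393 but 12³ = 1728 reaches it, so n = 3.

3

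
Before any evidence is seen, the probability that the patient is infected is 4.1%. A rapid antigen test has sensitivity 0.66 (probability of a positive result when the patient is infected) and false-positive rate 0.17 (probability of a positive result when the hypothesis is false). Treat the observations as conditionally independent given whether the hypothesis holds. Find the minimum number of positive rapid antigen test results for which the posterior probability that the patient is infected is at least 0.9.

4

Prior odds = 0.041/0.959 = 41/959.
Likelihood ratio of a positive result = 0.66/0.17 = 66/17.
Target odds: 0.9 ÷ 0.1 = 9.
Need (41/959) × (66/17)ⁿ ≥ 9, i.e. (66/17)ⁿ ≥ 8631/41.
(66/17)³ = 287496/4913 falls short of 8631/41 but (66/17)⁴ = 18974736/83521 reaches it, so n = 4.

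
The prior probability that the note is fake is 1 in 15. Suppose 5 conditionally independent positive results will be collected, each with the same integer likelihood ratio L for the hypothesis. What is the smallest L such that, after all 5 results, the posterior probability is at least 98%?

Prior odds = (1/15)/(14/15) = 1/14.
Target odds = 0.98/0.02 = 49.
Need L⁵ ≥ 49 ÷ (1/14) = 686.
3⁵ = 243 < 686 ≤ 1024 = 4⁵, so L = 4.

4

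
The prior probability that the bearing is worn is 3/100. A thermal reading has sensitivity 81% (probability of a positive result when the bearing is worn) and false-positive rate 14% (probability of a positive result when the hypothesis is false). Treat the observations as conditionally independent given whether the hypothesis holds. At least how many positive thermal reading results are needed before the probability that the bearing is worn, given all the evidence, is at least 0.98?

Prior odds = 0.03/0.97 = 3/97.
Likelihood ratio of a positive result = 0.81/0.14 = 81/14.
Target odds: 0.98 ÷ 0.02 = 49.
Require (81/14)ⁿ ≥ 49 ÷ (3/97) = 4753/3.
(81/14)⁴ = 43046721/38416 falls short of 4753/3 but (81/14)⁵ ≈6483.13 reaches it, so n = 5.

5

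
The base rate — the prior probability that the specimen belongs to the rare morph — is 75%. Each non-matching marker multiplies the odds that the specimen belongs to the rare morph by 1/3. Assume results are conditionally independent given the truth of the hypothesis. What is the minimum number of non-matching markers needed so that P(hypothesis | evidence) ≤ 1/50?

5

Prior odds: 0.75 ÷ 0.25 = 3.
Likelihood ratio per non-matching marker = 1/3.
Target posterior odds = 0.02/0.98 = 1/49.
Require (1/3)ⁿ ≤ 1/49 ÷ 3 = 1/147.
(1/3)⁴ = 1/81 is still above 1/147 but (1/3)⁵ = 1/243 is at or below it, so n = 5.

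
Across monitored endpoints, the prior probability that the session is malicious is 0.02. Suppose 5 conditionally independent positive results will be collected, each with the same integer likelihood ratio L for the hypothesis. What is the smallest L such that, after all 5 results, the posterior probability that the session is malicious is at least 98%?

5

Prior odds = 0.02/0.98 = 1/49.
Target odds = 0.98/0.02 = 49.
Need L⁵ ≥ 49 ÷ (1/49) = 2401.
4⁵ = 1024 < 2401 ≤ 3125 = 5⁵, so L = 5.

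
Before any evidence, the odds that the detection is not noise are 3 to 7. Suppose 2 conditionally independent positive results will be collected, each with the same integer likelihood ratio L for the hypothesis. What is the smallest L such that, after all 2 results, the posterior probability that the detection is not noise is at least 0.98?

Prior odds = 3/7.
Target odds = 0.98/0.02 = 49.
Need L² ≥ 49 ÷ (3/7) = 343/3.
10² = 100 < 343/3 ≤ 121 = 11², so L = 11.

11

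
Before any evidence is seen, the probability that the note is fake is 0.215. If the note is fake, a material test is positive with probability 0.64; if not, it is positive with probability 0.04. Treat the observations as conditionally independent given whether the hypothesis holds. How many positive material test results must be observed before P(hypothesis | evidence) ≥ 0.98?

2

Prior odds = 0.215/0.785 = 43/157.
Likelihood ratio of a positive = 0.64/0.04 = 16.
Target posterior odds = 0.98/0.02 = 49.
Need (43/157) × 16ⁿ ≥ 49, i.e. 16ⁿ ≥ 7693/43.
16¹ = 16 falls short of 7693/43 but 16² = 256 reaches it, so n = 2.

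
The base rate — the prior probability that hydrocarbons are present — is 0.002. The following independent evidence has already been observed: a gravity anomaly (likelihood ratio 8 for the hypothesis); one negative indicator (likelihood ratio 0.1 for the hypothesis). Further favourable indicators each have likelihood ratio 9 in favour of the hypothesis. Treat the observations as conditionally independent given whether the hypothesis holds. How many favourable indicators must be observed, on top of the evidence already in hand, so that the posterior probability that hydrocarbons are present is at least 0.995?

6

Prior odds = 0.002/0.998 = 1/499.
Combined Bayes factor of the evidence already in hand = 8 × 0.1 = 0.8.
Odds after that evidence = (1/499) × 0.8 = 4/2495.
Target odds = 0.995/0.005 = 199.
Need 9ⁿ ≥ 199 ÷ (4/2495) = 124126.25.
9⁵ = 59049 falls short of 124126.25 but 9⁶ = 531441 reaches it, so n = 6.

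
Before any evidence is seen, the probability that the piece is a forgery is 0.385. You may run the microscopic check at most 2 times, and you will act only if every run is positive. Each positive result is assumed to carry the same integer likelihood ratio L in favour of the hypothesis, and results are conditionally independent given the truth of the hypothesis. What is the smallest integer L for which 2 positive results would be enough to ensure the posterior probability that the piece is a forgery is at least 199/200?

18

Prior odds = 0.385/0.615 = 77/123.
Target odds = 0.995/0.005 = 199.
Need L² ≥ 199 ÷ (77/123) = 24477/77.
17² = 289 < 24477/77 ≤ 324 = 18², so L = 18.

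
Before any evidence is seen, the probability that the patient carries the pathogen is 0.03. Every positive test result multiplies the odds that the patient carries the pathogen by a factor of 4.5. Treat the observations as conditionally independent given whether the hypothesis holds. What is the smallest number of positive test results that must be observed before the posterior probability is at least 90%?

Prior odds: 0.03 ÷ 0.97 = 3/97.
Likelihood ratio per positive test result = 4.5.
Target odds: 0.9 ÷ 0.1 = 9.
Require 4.5ⁿ ≥ 9 ÷ (3/97) = 291.
4.5³ = 91.125 falls short of 291 but 4.5⁴ = 410.0625 reaches it, so n = 4.

4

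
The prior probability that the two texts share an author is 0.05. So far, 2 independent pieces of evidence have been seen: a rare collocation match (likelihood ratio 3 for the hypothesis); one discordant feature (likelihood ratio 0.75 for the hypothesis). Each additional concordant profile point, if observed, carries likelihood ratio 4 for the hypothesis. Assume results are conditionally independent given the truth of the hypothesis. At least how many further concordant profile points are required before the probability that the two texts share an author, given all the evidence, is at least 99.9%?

7

Prior odds = 0.05/0.95 = 1/19.
Combined Bayes factor of the evidence already in hand = 3 × 0.75 = 2.25.
Odds after that evidence = (1/19) × 2.25 = 9/76.
Target odds = 0.999/0.001 = 999.
Need 4ⁿ ≥ 999 ÷ (9/76) = 8436.
4⁶ = 4096 falls short of 8436 but 4⁷ = 16384 reaches it, so n = 7.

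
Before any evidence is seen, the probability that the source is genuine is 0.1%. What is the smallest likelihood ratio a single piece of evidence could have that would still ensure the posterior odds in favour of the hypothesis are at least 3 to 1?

2997

Prior odds = 0.001/0.999 = 1/999.
Target odds = 3.
Required Bayes factor = 3 ÷ (1/999) = 2997.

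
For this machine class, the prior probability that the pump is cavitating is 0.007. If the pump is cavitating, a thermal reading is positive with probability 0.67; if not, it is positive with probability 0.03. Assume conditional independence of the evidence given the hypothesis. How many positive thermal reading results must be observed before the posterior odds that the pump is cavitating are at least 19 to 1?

3

Prior odds = 0.007/0.993 = 7/993.
Likelihood ratio of a positive = 0.67/0.03 = 67/3.
Target odds = 19.
Need (7/993) × (67/3)ⁿ ≥ 19, i.e. (67/3)ⁿ ≥ 18867/7.
(67/3)² = 4489/9 falls short of 18867/7 but (67/3)³ = 300763/27 reaches it, so n = 3.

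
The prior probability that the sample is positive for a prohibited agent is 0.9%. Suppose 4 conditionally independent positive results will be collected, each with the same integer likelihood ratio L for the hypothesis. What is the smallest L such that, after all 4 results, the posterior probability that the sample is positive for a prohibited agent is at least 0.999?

Prior odds = 0.009/0.991 = 9/991.
Target odds = 0.999/0.001 = 999.
Need L⁴ ≥ 999 ÷ (9/991) = 110001.
18⁴ = 104976 < 110001 ≤ 130321 = 19⁴, so L = 19.

19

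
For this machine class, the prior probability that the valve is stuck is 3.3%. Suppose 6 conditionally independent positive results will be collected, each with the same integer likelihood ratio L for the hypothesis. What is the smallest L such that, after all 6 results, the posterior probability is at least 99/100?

4

Prior odds = 0.033/0.967 = 33/967.
Target odds = 0.99/0.01 = 99.
Need L⁶ ≥ 99 ÷ (33/967) = 2901.
3⁶ = 729 < 2901 ≤ 4096 = 4⁶, so L = 4.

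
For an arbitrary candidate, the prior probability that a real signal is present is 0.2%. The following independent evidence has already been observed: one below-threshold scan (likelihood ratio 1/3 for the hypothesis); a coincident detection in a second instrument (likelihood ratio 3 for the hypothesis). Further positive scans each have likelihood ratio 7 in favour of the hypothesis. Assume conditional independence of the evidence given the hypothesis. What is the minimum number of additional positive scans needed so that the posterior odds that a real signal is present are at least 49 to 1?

6

Prior odds = 0.002/0.998 = 1/499.
Combined Bayes factor of the evidence already in hand = (1/3) × 3 = 1.
Odds after that evidence = (1/499) × 1 = 1/499.
Target odds = 49.
Need 7ⁿ ≥ 49 ÷ (1/499) = 24451.
7⁵ = 16807 falls short of 24451 but 7⁶ = 117649 reaches it, so n = 6.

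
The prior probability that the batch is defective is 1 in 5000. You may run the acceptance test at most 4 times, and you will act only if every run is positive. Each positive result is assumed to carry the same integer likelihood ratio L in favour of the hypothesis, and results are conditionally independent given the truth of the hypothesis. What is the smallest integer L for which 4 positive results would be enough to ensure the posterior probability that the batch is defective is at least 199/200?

32

Prior odds = 0.0002/0.9998 = 1/4999.
Target odds = 0.995/0.005 = 199.
Need L⁴ ≥ 199 ÷ (1/4999) = 994801.
31⁴ = 923521 < 994801 ≤ 1048576 = 32⁴, so L = 32.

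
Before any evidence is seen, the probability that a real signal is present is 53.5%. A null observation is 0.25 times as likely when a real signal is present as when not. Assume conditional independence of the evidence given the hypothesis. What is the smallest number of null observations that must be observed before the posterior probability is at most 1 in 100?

Prior odds = 0.535/0.465 = 107/93.
Likelihood ratio per null observation = 0.25.
Target odds: 0.01 ÷ 0.99 = 1/99.
Need (107/93) × 0.25ⁿ ≤ 1/99, i.e. 0.25ⁿ ≤ 31/3531.
0.25³ = 0.015625 is still above 31/3531 but 0.25⁴ = 0.00390625 is at or below it, so n = 4.

4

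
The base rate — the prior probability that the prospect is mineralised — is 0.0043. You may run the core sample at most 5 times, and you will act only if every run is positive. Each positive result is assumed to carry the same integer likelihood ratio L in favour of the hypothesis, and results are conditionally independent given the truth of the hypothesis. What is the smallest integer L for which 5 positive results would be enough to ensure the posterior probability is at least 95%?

6

Prior odds = 0.0043/0.9957 = 43/9957.
Target odds = 0.95/0.05 = 19.
Need L⁵ ≥ 19 ÷ (43/9957) = 189183/43.
5⁵ = 3125 < 189183/43 ≤ 7776 = 6⁵, so L = 6.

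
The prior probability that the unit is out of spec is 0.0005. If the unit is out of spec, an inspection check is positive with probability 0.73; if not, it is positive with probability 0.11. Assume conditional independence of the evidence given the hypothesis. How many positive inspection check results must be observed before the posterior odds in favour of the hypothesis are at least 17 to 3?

5

Prior odds = 0.0005/0.9995 = 1/1999.
Likelihood ratio of a positive = 0.73/0.11 = 73/11.
Target odds = 17/3.
Require (73/11)ⁿ ≥ 17/3 ÷ (1/1999) = 33983/3.
(73/11)⁴ = 28398241/14641 falls short of 33983/3 but (73/11)⁵ ≈12872.1 reaches it, so n = 5.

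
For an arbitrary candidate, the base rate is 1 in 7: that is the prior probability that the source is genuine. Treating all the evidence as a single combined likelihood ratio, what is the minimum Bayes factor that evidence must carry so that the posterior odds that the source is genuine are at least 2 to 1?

12

Prior odds = (1/7)/(6/7) = 1/6.
Target odds = 2.
Required Bayes factor = 2 ÷ (1/6) = 12.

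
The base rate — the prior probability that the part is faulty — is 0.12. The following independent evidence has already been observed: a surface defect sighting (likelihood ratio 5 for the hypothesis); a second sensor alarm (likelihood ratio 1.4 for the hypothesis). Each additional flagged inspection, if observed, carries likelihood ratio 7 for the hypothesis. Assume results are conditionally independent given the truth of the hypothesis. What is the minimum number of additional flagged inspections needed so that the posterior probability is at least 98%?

3

Prior odds = 0.12/0.88 = 3/22.
Combined Bayes factor of the evidence already in hand = 5 × 1.4 = 7.
Odds after that evidence = (3/22) × 7 = 21/22.
Target odds = 0.98/0.02 = 49.
Need 7ⁿ ≥ 49 ÷ (21/22) = 154/3.
7² = 49 falls short of 154/3 but 7³ = 343 reaches it, so n = 3.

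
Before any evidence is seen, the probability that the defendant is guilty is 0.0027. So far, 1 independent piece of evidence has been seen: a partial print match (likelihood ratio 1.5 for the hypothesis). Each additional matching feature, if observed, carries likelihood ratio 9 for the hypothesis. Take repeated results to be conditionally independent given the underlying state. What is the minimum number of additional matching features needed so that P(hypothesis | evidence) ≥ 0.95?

4

Prior odds = 0.0027/0.9973 = 27/9973.
Bayes factor of the evidence already in hand = 1.5.
Odds after that evidence = (27/9973) × 1.5 = 81/19946.
Target odds = 0.95/0.05 = 19.
Need 9ⁿ ≥ 19 ÷ (81/19946) = 378974/81.
9³ = 729 falls short of 378974/81 but 9⁴ = 6561 reaches it, so n = 4.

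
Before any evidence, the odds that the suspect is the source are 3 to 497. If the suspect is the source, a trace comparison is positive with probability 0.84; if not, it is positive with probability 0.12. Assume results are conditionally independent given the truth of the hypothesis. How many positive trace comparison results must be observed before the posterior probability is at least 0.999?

Prior odds = 3/497.
Likelihood ratio of a positive = 0.84/0.12 = 7.
Target posterior odds = 0.999/0.001 = 999.
Need (3/497) × 7ⁿ ≥ 999, i.e. 7ⁿ ≥ 165501.
7⁶ = 117649 falls short of 165501 but 7⁷ = 823543 reaches it, so n = 7.

7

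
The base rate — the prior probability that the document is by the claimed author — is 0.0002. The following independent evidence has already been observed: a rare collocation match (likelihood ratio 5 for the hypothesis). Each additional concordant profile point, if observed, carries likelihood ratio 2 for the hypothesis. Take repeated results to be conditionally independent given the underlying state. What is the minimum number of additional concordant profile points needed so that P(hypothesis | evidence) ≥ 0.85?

Prior odds = 0.0002/0.9998 = 1/4999.
Bayes factor of the evidence already in hand = 5.
Odds after that evidence = (1/4999) × 5 = 5/4999.
Target odds = 0.85/0.15 = 17/3.
Need 2ⁿ ≥ 17/3 ÷ (5/4999) = 84983/15.
2¹² = 4096 falls short of 84983/15 but 2¹³ = 8192 reaches it, so n = 13.

13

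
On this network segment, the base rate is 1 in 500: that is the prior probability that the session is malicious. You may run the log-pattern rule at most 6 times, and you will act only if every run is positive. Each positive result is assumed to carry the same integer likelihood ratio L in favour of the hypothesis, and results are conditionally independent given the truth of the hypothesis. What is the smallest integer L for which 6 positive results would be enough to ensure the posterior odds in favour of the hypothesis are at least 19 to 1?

5

Prior odds = 0.002/0.998 = 1/499.
Target odds = 19.
Need L⁶ ≥ 19 ÷ (1/499) = 9481.
4⁶ = 4096 < 9481 ≤ 15625 = 5⁶, so L = 5.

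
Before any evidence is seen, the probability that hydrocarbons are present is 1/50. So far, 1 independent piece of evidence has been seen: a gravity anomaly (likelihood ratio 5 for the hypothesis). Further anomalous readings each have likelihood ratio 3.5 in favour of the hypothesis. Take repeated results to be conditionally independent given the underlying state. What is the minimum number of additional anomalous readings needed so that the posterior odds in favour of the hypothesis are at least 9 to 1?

Prior odds = 0.02/0.98 = 1/49.
Bayes factor of the evidence already in hand = 5.
Odds after that evidence = (1/49) × 5 = 5/49.
Target odds = 9.
Need 3.5ⁿ ≥ 9 ÷ (5/49) = 88.2.
3.5³ = 42.875 falls short of 88.2 but 3.5⁴ = 150.0625 reaches it, so n = 4.

4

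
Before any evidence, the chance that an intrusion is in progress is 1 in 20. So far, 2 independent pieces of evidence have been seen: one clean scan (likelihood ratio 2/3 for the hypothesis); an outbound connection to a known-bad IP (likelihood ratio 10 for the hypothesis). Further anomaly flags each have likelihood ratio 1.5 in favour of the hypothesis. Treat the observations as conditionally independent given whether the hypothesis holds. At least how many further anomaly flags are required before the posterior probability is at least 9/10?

Prior odds = 0.05/0.95 = 1/19.
Combined Bayes factor of the evidence already in hand = (2/3) × 10 = 20/3.
Odds after that evidence = (1/19) × 20/3 = 20/57.
Target odds = 0.9/0.1 = 9.
Need 1.5ⁿ ≥ 9 ÷ (20/57) = 25.65.
1.5⁸ = 25.62890625 falls short of 25.65 but 1.5⁹ = 19683/512 reaches it, so n = 9.

9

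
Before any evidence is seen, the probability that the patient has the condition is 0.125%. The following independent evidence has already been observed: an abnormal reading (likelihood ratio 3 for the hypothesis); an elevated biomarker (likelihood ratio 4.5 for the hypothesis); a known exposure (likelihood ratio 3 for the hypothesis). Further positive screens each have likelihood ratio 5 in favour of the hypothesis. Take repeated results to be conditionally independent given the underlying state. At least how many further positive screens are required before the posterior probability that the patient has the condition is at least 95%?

4

Prior odds = 0.00125/0.99875 = 1/799.
Combined Bayes factor of the evidence already in hand = 3 × 4.5 × 3 = 40.5.
Odds after that evidence = (1/799) × 40.5 = 81/1598.
Target odds = 0.95/0.05 = 19.
Need 5ⁿ ≥ 19 ÷ (81/1598) = 30362/81.
5³ = 125 falls short of 30362/81 but 5⁴ = 625 reaches it, so n = 4.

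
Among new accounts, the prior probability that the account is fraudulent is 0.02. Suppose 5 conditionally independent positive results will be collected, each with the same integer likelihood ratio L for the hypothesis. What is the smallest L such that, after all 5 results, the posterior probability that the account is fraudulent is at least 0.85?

4

Prior odds = 0.02/0.98 = 1/49.
Target odds = 0.85/0.15 = 17/3.
Need L⁵ ≥ 17/3 ÷ (1/49) = 833/3.
3⁵ = 243 < 833/3 ≤ 1024 = 4⁵, so L = 4.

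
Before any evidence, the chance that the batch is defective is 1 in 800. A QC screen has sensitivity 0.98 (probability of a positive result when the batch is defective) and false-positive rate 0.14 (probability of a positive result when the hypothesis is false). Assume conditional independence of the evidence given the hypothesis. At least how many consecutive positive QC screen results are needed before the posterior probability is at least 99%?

Prior odds: 0.00125 ÷ 0.99875 = 1/799.
Likelihood ratio of a positive result = 0.98/0.14 = 7.
Target posterior odds = 0.99/0.01 = 99.
Need (1/799) × 7ⁿ ≥ 99, i.e. 7ⁿ ≥ 79101.
7⁵ = 16807 falls short of 79101 but 7⁶ = 117649 reaches it, so n = 6.

6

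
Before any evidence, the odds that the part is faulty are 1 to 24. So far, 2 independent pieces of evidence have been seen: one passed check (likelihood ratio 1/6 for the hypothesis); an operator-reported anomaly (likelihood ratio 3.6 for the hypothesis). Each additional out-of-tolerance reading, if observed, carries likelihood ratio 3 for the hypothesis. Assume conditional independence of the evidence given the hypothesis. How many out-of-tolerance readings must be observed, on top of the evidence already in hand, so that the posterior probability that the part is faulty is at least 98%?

7

Prior odds = 1/24.
Combined Bayes factor of the evidence already in hand = (1/6) × 3.6 = 0.6.
Odds after that evidence = (1/24) × 0.6 = 0.025.
Target odds = 0.98/0.02 = 49.
Need 3ⁿ ≥ 49 ÷ 0.025 = 1960.
3⁶ = 729 falls short of 1960 but 3⁷ = 2187 reaches it, so n = 7.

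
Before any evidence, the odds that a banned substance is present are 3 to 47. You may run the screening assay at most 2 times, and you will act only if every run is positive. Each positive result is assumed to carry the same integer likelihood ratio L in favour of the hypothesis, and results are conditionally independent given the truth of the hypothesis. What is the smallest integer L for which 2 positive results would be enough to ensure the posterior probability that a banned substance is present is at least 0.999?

126

Prior odds = 3/47.
Target odds = 0.999/0.001 = 999.
Need L² ≥ 999 ÷ (3/47) = 15651.
125² = 15625 < 15651 ≤ 15876 = 126², so L = 126.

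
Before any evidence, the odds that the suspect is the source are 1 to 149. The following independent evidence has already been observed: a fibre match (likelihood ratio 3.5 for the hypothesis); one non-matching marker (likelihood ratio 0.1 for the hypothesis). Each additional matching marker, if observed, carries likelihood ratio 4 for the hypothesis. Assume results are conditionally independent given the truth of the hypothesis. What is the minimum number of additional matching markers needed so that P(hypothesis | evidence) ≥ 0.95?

Prior odds = 1/149.
Combined Bayes factor of the evidence already in hand = 3.5 × 0.1 = 0.35.
Odds after that evidence = (1/149) × 0.35 = 7/2980.
Target odds = 0.95/0.05 = 19.
Need 4ⁿ ≥ 19 ÷ (7/2980) = 56620/7.
4⁶ = 4096 falls short of 56620/7 but 4⁷ = 16384 reaches it, so n = 7.

7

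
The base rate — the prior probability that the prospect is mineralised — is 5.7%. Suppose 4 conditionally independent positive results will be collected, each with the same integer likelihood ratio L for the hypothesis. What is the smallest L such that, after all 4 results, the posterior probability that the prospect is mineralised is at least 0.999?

Prior odds = 0.057/0.943 = 57/943.
Target odds = 0.999/0.001 = 999.
Need L⁴ ≥ 999 ÷ (57/943) = 314019/19.
11⁴ = 14641 < 314019/19 ≤ 20736 = 12⁴, so L = 12.

12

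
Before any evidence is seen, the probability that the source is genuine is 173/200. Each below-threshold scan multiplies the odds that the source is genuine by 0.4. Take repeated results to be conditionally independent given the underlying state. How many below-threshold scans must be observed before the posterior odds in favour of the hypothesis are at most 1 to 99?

Prior odds = 0.865/0.135 = 173/27.
Likelihood ratio per below-threshold scan = 0.4.
Target odds = 1/99.
Require 0.4ⁿ ≤ 1/99 ÷ (173/27) = 3/1903.
0.4⁷ = 128/78125 is still above 3/1903 but 0.4⁸ = 256/390625 is at or below it, so n = 8.

8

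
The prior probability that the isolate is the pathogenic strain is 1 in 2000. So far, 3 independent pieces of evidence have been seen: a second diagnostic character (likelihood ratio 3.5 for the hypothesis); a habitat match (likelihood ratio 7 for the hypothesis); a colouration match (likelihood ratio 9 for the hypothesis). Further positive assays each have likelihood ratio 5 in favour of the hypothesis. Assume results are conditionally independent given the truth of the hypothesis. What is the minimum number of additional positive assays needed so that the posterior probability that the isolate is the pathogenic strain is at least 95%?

Prior odds = 0.0005/0.9995 = 1/1999.
Combined Bayes factor of the evidence already in hand = 3.5 × 7 × 9 = 220.5.
Odds after that evidence = (1/1999) × 220.5 = 441/3998.
Target odds = 0.95/0.05 = 19.
Need 5ⁿ ≥ 19 ÷ (441/3998) = 75962/441.
5³ = 125 falls short of 75962/441 but 5⁴ = 625 reaches it, so n = 4.

4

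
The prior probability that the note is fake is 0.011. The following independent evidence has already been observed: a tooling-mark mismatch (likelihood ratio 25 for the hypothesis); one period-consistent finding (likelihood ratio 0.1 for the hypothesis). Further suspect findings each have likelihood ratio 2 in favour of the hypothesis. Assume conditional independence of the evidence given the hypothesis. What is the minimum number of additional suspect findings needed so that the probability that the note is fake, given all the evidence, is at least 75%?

7

Prior odds = 0.011/0.989 = 11/989.
Combined Bayes factor of the evidence already in hand = 25 × 0.1 = 2.5.
Odds after that evidence = (11/989) × 2.5 = 55/1978.
Target odds = 0.75/0.25 = 3.
Need 2ⁿ ≥ 3 ÷ (55/1978) = 5934/55.
2⁶ = 64 falls short of 5934/55 but 2⁷ = 128 reaches it, so n = 7.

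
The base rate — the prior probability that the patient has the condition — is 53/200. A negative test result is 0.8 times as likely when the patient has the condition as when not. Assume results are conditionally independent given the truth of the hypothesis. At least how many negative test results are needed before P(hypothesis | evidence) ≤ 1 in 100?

Prior odds = 0.265/0.735 = 53/147.
Likelihood ratio per negative test result = 0.8.
Target posterior odds = 0.01/0.99 = 1/99.
Require 0.8ⁿ ≤ 1/99 ÷ (53/147) = 49/1749.
0.8¹⁶ ≈0.0281475 is still above 49/1749 but 0.8¹⁷ ≈0.022518 is at or below it, so n = 17.

17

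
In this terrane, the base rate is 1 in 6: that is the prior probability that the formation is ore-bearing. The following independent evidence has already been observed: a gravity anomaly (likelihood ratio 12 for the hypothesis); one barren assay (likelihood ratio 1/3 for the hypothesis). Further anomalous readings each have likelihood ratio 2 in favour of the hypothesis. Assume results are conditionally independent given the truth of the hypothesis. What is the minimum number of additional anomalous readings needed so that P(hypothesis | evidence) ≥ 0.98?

6

Prior odds = (1/6)/(5/6) = 0.2.
Combined Bayes factor of the evidence already in hand = 12 × (1/3) = 4.
Odds after that evidence = 0.2 × 4 = 0.8.
Target odds = 0.98/0.02 = 49.
Need 2ⁿ ≥ 49 ÷ 0.8 = 61.25.
2⁵ = 32 falls short of 61.25 but 2⁶ = 64 reaches it, so n = 6.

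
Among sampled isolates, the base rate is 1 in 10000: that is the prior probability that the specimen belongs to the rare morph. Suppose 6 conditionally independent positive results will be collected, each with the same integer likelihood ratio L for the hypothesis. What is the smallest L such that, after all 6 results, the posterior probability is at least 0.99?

10

Prior odds = 0.0001/0.9999 = 1/9999.
Target odds = 0.99/0.01 = 99.
Need L⁶ ≥ 99 ÷ (1/9999) = 989901.
9⁶ = 531441 < 989901 ≤ 1000000 = 10⁶, so L = 10.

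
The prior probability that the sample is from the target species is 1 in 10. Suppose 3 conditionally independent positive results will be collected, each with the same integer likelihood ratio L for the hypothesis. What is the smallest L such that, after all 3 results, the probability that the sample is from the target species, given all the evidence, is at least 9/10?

Prior odds = 0.1/0.9 = 1/9.
Target odds = 0.9/0.1 = 9.
Need L³ ≥ 9 ÷ (1/9) = 81.
4³ = 64 < 81 ≤ 125 = 5³, so L = 5.

5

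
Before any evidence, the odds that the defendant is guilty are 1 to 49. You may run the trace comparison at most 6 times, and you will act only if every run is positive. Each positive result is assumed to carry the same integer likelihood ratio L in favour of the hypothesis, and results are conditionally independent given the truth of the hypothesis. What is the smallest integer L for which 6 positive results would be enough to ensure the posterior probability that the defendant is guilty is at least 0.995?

5

Prior odds = 1/49.
Target odds = 0.995/0.005 = 199.
Need L⁶ ≥ 199 ÷ (1/49) = 9751.
4⁶ = 4096 < 9751 ≤ 15625 = 5⁶, so L = 5.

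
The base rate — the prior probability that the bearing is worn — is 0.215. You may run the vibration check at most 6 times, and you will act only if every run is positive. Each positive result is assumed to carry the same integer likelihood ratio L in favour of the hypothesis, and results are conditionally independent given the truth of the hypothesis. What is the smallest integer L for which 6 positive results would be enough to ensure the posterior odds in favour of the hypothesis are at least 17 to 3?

Prior odds = 0.215/0.785 = 43/157.
Target odds = 17/3.
Need L⁶ ≥ 17/3 ÷ (43/157) = 2669/129.
1⁶ = 1 < 2669/129 ≤ 64 = 2⁶, so L = 2.

2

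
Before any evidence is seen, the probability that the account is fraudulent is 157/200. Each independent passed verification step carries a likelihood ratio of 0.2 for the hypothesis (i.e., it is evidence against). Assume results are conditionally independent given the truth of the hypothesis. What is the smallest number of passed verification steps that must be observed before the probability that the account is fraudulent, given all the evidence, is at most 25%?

2

Prior odds: 0.785 ÷ 0.215 = 157/43.
Likelihood ratio per passed verification step = 0.2.
Target posterior odds = 0.25/0.75 = 1/3.
Need (157/43) × 0.2ⁿ ≤ 1/3, i.e. 0.2ⁿ ≤ 43/471.
0.2¹ = 0.2 is still above 43/471 but 0.2² = 0.04 is at or below it, so n = 2.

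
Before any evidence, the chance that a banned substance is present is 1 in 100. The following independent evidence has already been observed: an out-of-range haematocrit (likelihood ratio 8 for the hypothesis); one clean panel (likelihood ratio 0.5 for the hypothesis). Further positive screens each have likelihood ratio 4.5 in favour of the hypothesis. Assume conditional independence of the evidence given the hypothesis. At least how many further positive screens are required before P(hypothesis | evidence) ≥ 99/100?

6

Prior odds = 0.01/0.99 = 1/99.
Combined Bayes factor of the evidence already in hand = 8 × 0.5 = 4.
Odds after that evidence = (1/99) × 4 = 4/99.
Target odds = 0.99/0.01 = 99.
Need 4.5ⁿ ≥ 99 ÷ (4/99) = 2450.25.
4.5⁵ = 1845.28125 falls short of 2450.25 but 4.5⁶ = 8303.765625 reaches it, so n = 6.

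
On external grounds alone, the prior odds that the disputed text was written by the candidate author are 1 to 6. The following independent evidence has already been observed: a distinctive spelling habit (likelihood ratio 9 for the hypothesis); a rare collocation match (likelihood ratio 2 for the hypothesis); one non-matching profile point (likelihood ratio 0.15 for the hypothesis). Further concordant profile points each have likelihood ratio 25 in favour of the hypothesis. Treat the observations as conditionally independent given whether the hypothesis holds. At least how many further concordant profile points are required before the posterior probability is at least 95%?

2

Prior odds = 1/6.
Combined Bayes factor of the evidence already in hand = 9 × 2 × 0.15 = 2.7.
Odds after that evidence = (1/6) × 2.7 = 0.45.
Target odds = 0.95/0.05 = 19.
Need 25ⁿ ≥ 19 ÷ 0.45 = 380/9.
25¹ = 25 falls short of 380/9 but 25² = 625 reaches it, so n = 2.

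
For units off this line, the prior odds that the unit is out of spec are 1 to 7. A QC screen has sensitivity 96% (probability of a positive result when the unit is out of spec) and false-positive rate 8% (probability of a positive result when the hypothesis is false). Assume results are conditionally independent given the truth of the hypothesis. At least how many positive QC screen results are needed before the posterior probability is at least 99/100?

Prior odds = 1/7.
Likelihood ratio of a positive result = 0.96/0.08 = 12.
Target odds: 0.99 ÷ 0.01 = 99.
Need (1/7) × 12ⁿ ≥ 99, i.e. 12ⁿ ≥ 693.
12² = 144 falls short of 693 but 12³ = 1728 reaches it, so n = 3.

3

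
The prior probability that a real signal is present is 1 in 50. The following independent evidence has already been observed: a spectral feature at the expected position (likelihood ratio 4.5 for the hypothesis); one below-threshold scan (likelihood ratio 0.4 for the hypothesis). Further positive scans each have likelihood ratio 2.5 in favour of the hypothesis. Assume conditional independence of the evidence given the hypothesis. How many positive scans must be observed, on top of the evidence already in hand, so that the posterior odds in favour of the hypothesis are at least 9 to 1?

7

Prior odds = 0.02/0.98 = 1/49.
Combined Bayes factor of the evidence already in hand = 4.5 × 0.4 = 1.8.
Odds after that evidence = (1/49) × 1.8 = 9/245.
Target odds = 9.
Need 2.5ⁿ ≥ 9 ÷ (9/245) = 245.
2.5⁶ = 244.140625 falls short of 245 but 2.5⁷ = 610.3515625 reaches it, so n = 7.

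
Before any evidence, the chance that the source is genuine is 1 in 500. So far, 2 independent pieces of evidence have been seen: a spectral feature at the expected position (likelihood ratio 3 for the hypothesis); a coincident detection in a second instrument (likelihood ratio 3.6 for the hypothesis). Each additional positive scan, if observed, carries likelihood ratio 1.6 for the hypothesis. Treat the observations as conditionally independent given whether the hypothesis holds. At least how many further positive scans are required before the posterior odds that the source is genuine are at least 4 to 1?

12

Prior odds = 0.002/0.998 = 1/499.
Combined Bayes factor of the evidence already in hand = 3 × 3.6 = 10.8.
Odds after that evidence = (1/499) × 10.8 = 54/2495.
Target odds = 4.
Need 1.6ⁿ ≥ 4 ÷ (54/2495) = 4990/27.
1.6¹¹ ≈175.922 falls short of 4990/27 but 1.6¹² ≈281.475 reaches it, so n = 12.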